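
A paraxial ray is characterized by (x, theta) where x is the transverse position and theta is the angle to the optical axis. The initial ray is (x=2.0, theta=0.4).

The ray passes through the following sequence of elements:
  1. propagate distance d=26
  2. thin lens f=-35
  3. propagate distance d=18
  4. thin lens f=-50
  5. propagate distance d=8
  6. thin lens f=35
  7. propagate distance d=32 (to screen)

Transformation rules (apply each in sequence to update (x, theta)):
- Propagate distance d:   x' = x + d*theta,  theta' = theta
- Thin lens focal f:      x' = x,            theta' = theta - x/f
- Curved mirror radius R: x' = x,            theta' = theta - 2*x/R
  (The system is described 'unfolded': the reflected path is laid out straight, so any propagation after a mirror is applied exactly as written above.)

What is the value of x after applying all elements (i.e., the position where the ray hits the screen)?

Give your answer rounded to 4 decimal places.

Initial: x=2.0000 theta=0.4000
After 1 (propagate distance d=26): x=12.4000 theta=0.4000
After 2 (thin lens f=-35): x=12.4000 theta=132/175 (≈0.7543)
After 3 (propagate distance d=18): x=4546/175 (≈25.9771) theta=132/175 (≈0.7543)
After 4 (thin lens f=-50): x=4546/175 (≈25.9771) theta=5573/4375 (≈1.2738)
After 5 (propagate distance d=8): x=158234/4375 (≈36.1678) theta=5573/4375 (≈1.2738)
After 6 (thin lens f=35): x=158234/4375 (≈36.1678) theta=36821/153125 (≈0.2405)
After 7 (propagate distance d=32 (to screen)): x=6716462/153125 (≈43.8626) theta=36821/153125 (≈0.2405)
Rounded to 4 decimal places: x = 43.8626

Answer: 43.8626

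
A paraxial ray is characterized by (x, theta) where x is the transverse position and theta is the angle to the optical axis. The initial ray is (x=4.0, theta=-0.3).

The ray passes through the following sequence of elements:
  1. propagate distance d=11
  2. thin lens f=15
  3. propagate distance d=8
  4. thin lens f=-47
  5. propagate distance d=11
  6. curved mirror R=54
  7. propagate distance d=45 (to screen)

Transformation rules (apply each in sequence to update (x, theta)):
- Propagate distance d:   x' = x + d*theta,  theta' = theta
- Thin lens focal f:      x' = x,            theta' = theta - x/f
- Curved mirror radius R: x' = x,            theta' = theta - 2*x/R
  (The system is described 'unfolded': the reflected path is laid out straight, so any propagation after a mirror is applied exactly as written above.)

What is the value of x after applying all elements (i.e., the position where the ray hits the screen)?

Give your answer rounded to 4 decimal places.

Initial: x=4.0000 theta=-0.3000
After 1 (propagate distance d=11): x=0.7000 theta=-0.3000
After 2 (thin lens f=15): x=0.7000 theta=-26/75 (≈-0.3467)
After 3 (propagate distance d=8): x=-311/150 (≈-2.0733) theta=-26/75 (≈-0.3467)
After 4 (thin lens f=-47): x=-311/150 (≈-2.0733) theta=-551/1410 (≈-0.3908)
After 5 (propagate distance d=11): x=-7487/1175 (≈-6.3719) theta=-551/1410 (≈-0.3908)
After 6 (curved mirror R=54): x=-7487/1175 (≈-6.3719) theta=-9821/63450 (≈-0.1548)
After 7 (propagate distance d=45 (to screen)): x=-94027/7050 (≈-13.3372) theta=-9821/63450 (≈-0.1548)
Rounded to 4 decimal places: x = -13.3372

Answer: -13.3372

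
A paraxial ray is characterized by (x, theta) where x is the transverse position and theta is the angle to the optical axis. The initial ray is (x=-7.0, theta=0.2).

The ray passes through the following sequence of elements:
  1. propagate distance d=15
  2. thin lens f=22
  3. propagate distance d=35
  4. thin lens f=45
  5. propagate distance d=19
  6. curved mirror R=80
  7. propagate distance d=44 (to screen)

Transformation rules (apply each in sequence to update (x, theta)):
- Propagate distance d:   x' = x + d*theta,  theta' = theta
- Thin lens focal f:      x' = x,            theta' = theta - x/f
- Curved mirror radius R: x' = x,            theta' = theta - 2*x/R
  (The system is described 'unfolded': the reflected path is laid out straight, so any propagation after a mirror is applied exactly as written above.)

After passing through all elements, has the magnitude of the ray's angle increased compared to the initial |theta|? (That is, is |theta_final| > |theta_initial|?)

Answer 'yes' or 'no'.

Initial: x=-7.0000 theta=0.2000
After 1 (propagate distance d=15): x=-4.0000 theta=0.2000
After 2 (thin lens f=22): x=-4.0000 theta=21/55 (≈0.3818)
After 3 (propagate distance d=35): x=103/11 (≈9.3636) theta=21/55 (≈0.3818)
After 4 (thin lens f=45): x=103/11 (≈9.3636) theta=86/495 (≈0.1737)
After 5 (propagate distance d=19): x=6269/495 (≈12.6646) theta=86/495 (≈0.1737)
After 6 (curved mirror R=80): x=6269/495 (≈12.6646) theta=-943/6600 (≈-0.1429)
After 7 (propagate distance d=44 (to screen)): x=31571/4950 (≈6.3780) theta=-943/6600 (≈-0.1429)
|theta_initial|=0.2000 |theta_final|=943/6600 (≈0.1429) -> not increased

Answer: no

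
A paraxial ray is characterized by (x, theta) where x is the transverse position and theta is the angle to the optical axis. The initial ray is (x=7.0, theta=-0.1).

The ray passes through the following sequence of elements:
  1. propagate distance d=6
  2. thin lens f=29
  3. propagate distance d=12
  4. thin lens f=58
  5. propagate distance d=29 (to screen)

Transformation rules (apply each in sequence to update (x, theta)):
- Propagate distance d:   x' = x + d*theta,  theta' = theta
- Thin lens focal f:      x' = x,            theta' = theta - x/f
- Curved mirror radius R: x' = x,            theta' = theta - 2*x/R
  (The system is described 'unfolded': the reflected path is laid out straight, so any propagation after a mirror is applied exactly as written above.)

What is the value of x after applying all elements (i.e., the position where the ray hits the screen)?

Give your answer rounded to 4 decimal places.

Initial: x=7.0000 theta=-0.1000
After 1 (propagate distance d=6): x=6.4000 theta=-0.1000
After 2 (thin lens f=29): x=6.4000 theta=-93/290 (≈-0.3207)
After 3 (propagate distance d=12): x=74/29 (≈2.5517) theta=-93/290 (≈-0.3207)
After 4 (thin lens f=58): x=74/29 (≈2.5517) theta=-3067/8410 (≈-0.3647)
After 5 (propagate distance d=29 (to screen)): x=-2327/290 (≈-8.0241) theta=-3067/8410 (≈-0.3647)
Rounded to 4 decimal places: x = -8.0241

Answer: -8.0241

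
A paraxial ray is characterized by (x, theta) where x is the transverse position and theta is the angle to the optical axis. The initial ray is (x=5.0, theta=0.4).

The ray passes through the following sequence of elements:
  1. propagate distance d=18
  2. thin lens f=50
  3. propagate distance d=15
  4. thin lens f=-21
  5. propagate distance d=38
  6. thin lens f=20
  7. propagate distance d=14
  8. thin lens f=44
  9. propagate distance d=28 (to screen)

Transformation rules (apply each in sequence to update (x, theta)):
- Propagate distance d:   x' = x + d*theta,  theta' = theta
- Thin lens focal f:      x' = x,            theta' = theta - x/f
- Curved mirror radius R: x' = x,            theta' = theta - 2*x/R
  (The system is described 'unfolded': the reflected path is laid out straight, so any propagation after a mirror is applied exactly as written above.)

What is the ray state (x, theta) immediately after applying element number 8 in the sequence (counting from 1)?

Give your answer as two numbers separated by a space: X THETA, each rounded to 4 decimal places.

Initial: x=5.0000 theta=0.4000
After 1 (propagate distance d=18): x=12.2000 theta=0.4000
After 2 (thin lens f=50): x=12.2000 theta=0.1560
After 3 (propagate distance d=15): x=14.5400 theta=0.1560
After 4 (thin lens f=-21): x=14.5400 theta=2227/2625 (≈0.8484)
After 5 (propagate distance d=38): x=245587/5250 (≈46.7785) theta=2227/2625 (≈0.8484)
After 6 (thin lens f=20): x=245587/5250 (≈46.7785) theta=-52169/35000 (≈-1.4905)
After 7 (propagate distance d=14): x=1360321/52500 (≈25.9109) theta=-52169/35000 (≈-1.4905)
After 8 (thin lens f=44): x=1360321/52500 (≈25.9109) theta=-192139/92400 (≈-2.0794)
Rounded to 4 decimal places: x = 25.9109, theta = -2.0794

Answer: 25.9109 -2.0794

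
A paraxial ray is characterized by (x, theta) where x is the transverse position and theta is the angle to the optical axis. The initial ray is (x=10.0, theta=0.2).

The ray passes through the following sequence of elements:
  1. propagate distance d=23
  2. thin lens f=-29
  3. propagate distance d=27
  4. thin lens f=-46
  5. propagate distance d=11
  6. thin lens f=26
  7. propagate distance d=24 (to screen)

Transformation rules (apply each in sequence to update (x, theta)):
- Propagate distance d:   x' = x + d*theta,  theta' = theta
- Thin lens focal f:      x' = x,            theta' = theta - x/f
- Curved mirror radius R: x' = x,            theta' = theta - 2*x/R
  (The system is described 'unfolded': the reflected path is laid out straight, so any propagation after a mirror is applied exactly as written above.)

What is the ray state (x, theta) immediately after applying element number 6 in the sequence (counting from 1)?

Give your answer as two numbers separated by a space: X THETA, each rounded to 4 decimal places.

Initial: x=10.0000 theta=0.2000
After 1 (propagate distance d=23): x=14.6000 theta=0.2000
After 2 (thin lens f=-29): x=14.6000 theta=102/145 (≈0.7034)
After 3 (propagate distance d=27): x=4871/145 (≈33.5931) theta=102/145 (≈0.7034)
After 4 (thin lens f=-46): x=4871/145 (≈33.5931) theta=9563/6670 (≈1.4337)
After 5 (propagate distance d=11): x=329259/6670 (≈49.3642) theta=9563/6670 (≈1.4337)
After 6 (thin lens f=26): x=329259/6670 (≈49.3642) theta=-80621/173420 (≈-0.4649)
Rounded to 4 decimal places: x = 49.3642, theta = -0.4649

Answer: 49.3642 -0.4649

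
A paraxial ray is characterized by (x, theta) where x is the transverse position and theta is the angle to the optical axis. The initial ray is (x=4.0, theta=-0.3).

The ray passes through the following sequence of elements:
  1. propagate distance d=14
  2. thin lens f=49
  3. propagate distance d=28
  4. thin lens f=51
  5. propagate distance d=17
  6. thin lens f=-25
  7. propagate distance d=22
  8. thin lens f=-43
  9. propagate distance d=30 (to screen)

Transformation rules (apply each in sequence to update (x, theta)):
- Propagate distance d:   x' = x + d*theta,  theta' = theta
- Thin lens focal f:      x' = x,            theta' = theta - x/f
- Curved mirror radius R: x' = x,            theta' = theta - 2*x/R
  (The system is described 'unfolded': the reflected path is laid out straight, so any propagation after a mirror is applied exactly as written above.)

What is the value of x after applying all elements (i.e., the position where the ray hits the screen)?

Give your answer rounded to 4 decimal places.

Answer: -55.6605

Derivation:
Initial: x=4.0000 theta=-0.3000
After 1 (propagate distance d=14): x=-0.2000 theta=-0.3000
After 2 (thin lens f=49): x=-0.2000 theta=-29/98 (≈-0.2959)
After 3 (propagate distance d=28): x=-297/35 (≈-8.4857) theta=-29/98 (≈-0.2959)
After 4 (thin lens f=51): x=-297/35 (≈-8.4857) theta=-1079/8330 (≈-0.1295)
After 5 (propagate distance d=17): x=-5237/490 (≈-10.6878) theta=-1079/8330 (≈-0.1295)
After 6 (thin lens f=-25): x=-5237/490 (≈-10.6878) theta=-8286/14875 (≈-0.5570)
After 7 (propagate distance d=22): x=-4777813/208250 (≈-22.9427) theta=-8286/14875 (≈-0.5570)
After 8 (thin lens f=-43): x=-4777813/208250 (≈-22.9427) theta=-1953197/1790950 (≈-1.0906)
After 9 (propagate distance d=30 (to screen)): x=-498425509/8954750 (≈-55.6605) theta=-1953197/1790950 (≈-1.0906)
Rounded to 4 decimal places: x = -55.6605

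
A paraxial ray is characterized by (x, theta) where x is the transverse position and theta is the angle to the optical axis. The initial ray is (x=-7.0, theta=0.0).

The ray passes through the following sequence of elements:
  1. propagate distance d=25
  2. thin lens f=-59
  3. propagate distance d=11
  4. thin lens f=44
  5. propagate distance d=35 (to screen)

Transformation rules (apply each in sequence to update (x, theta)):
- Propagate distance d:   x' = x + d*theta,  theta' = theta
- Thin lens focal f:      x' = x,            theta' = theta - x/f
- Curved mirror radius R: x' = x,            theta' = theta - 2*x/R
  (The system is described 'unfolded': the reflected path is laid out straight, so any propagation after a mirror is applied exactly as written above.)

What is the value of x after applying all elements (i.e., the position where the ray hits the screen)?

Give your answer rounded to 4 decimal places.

Answer: -5.8513

Derivation:
Initial: x=-7.0000 theta=0.0000
After 1 (propagate distance d=25): x=-7.0000 theta=0.0000
After 2 (thin lens f=-59): x=-7.0000 theta=-7/59 (≈-0.1186)
After 3 (propagate distance d=11): x=-490/59 (≈-8.3051) theta=-7/59 (≈-0.1186)
After 4 (thin lens f=44): x=-490/59 (≈-8.3051) theta=91/1298 (≈0.0701)
After 5 (propagate distance d=35 (to screen)): x=-7595/1298 (≈-5.8513) theta=91/1298 (≈0.0701)
Rounded to 4 decimal places: x = -5.8513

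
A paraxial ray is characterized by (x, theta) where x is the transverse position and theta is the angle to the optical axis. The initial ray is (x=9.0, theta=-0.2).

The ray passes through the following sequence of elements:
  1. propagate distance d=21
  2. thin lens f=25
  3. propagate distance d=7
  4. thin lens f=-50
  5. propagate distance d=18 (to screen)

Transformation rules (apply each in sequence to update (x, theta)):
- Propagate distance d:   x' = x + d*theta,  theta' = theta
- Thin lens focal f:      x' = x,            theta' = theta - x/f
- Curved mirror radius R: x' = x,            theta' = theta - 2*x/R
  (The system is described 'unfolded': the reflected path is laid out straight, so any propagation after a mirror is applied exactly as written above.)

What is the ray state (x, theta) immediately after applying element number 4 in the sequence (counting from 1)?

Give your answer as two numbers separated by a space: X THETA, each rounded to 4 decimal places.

Answer: 2.0560 -0.3509

Derivation:
Initial: x=9.0000 theta=-0.2000
After 1 (propagate distance d=21): x=4.8000 theta=-0.2000
After 2 (thin lens f=25): x=4.8000 theta=-0.3920
After 3 (propagate distance d=7): x=2.0560 theta=-0.3920
After 4 (thin lens f=-50): x=2.0560 theta=-2193/6250 (≈-0.3509)
Rounded to 4 decimal places: x = 2.0560, theta = -0.3509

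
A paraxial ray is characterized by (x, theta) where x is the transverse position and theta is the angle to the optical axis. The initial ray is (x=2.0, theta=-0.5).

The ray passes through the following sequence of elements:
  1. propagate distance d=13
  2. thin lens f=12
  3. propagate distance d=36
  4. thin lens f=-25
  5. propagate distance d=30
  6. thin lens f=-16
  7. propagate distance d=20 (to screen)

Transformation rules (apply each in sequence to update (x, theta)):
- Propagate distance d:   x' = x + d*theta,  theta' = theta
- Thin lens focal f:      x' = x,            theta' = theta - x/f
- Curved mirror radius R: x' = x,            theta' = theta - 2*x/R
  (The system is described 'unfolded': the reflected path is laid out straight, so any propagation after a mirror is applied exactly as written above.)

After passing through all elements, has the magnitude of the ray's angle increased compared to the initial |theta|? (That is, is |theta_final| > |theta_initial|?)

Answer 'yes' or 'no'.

Answer: yes

Derivation:
Initial: x=2.0000 theta=-0.5000
After 1 (propagate distance d=13): x=-4.5000 theta=-0.5000
After 2 (thin lens f=12): x=-4.5000 theta=-0.1250
After 3 (propagate distance d=36): x=-9.0000 theta=-0.1250
After 4 (thin lens f=-25): x=-9.0000 theta=-0.4850
After 5 (propagate distance d=30): x=-23.5500 theta=-0.4850
After 6 (thin lens f=-16): x=-23.5500 theta=-3131/1600 (≈-1.9569)
After 7 (propagate distance d=20 (to screen)): x=-62.6875 theta=-3131/1600 (≈-1.9569)
|theta_initial|=0.5000 |theta_final|=3131/1600 (≈1.9569) -> increased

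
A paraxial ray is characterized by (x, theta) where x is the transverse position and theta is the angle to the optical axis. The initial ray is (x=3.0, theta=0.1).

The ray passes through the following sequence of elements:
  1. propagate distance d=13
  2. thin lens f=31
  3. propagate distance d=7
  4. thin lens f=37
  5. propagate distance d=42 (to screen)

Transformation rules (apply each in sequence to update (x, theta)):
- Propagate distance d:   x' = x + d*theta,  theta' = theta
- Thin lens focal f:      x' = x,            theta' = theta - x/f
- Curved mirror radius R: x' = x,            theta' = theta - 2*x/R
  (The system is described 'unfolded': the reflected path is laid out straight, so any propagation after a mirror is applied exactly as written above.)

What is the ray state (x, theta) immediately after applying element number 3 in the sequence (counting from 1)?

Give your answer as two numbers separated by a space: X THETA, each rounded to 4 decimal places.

Initial: x=3.0000 theta=0.1000
After 1 (propagate distance d=13): x=4.3000 theta=0.1000
After 2 (thin lens f=31): x=4.3000 theta=-6/155 (≈-0.0387)
After 3 (propagate distance d=7): x=1249/310 (≈4.0290) theta=-6/155 (≈-0.0387)
Rounded to 4 decimal places: x = 4.0290, theta = -0.0387

Answer: 4.0290 -0.0387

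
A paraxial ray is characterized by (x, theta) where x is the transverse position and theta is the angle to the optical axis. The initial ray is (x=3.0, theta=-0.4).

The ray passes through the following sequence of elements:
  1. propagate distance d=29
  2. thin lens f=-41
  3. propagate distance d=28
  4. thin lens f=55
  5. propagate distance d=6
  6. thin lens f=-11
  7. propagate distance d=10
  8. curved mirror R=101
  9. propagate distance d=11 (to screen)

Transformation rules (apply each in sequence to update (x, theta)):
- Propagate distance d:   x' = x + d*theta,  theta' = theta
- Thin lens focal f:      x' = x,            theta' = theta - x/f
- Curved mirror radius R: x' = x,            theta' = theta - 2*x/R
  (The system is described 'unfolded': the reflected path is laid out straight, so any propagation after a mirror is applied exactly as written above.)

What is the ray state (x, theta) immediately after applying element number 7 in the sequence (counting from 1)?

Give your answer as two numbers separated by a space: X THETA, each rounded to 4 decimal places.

Answer: -52.0798 -2.5549

Derivation:
Initial: x=3.0000 theta=-0.4000
After 1 (propagate distance d=29): x=-8.6000 theta=-0.4000
After 2 (thin lens f=-41): x=-8.6000 theta=-25/41 (≈-0.6098)
After 3 (propagate distance d=28): x=-5263/205 (≈-25.6732) theta=-25/41 (≈-0.6098)
After 4 (thin lens f=55): x=-5263/205 (≈-25.6732) theta=-1612/11275 (≈-0.1430)
After 5 (propagate distance d=6): x=-299137/11275 (≈-26.5310) theta=-1612/11275 (≈-0.1430)
After 6 (thin lens f=-11): x=-299137/11275 (≈-26.5310) theta=-316869/124025 (≈-2.5549)
After 7 (propagate distance d=10): x=-6459197/124025 (≈-52.0798) theta=-316869/124025 (≈-2.5549)
Rounded to 4 decimal places: x = -52.0798, theta = -2.5549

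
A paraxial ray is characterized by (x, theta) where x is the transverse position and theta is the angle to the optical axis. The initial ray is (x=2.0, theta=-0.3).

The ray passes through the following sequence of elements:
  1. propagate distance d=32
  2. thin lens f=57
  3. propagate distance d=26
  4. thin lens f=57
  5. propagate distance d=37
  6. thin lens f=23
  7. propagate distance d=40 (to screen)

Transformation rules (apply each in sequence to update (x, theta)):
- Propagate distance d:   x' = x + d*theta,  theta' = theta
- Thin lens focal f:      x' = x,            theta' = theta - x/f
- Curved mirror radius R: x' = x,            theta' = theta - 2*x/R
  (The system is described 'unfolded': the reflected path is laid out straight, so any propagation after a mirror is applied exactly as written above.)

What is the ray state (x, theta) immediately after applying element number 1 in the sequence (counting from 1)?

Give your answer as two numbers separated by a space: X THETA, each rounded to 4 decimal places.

Initial: x=2.0000 theta=-0.3000
After 1 (propagate distance d=32): x=-7.6000 theta=-0.3000
Rounded to 4 decimal places: x = -7.6000, theta = -0.3000

Answer: -7.6000 -0.3000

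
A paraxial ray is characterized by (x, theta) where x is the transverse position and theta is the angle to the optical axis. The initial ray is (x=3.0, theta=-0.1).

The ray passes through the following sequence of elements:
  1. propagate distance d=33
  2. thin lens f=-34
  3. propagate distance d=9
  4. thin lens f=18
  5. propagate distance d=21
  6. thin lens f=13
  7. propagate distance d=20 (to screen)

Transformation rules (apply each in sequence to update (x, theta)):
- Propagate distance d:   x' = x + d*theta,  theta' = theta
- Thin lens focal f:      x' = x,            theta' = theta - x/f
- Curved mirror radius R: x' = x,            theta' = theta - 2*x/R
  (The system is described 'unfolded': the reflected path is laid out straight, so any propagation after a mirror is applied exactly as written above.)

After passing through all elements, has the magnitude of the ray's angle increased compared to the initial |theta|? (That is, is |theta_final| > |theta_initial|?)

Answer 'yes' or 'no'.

Initial: x=3.0000 theta=-0.1000
After 1 (propagate distance d=33): x=-0.3000 theta=-0.1000
After 2 (thin lens f=-34): x=-0.3000 theta=-37/340 (≈-0.1088)
After 3 (propagate distance d=9): x=-87/68 (≈-1.2794) theta=-37/340 (≈-0.1088)
After 4 (thin lens f=18): x=-87/68 (≈-1.2794) theta=-77/2040 (≈-0.0377)
After 5 (propagate distance d=21): x=-1409/680 (≈-2.0721) theta=-77/2040 (≈-0.0377)
After 6 (thin lens f=13): x=-1409/680 (≈-2.0721) theta=1613/13260 (≈0.1216)
After 7 (propagate distance d=20 (to screen)): x=9569/26520 (≈0.3608) theta=1613/13260 (≈0.1216)
|theta_initial|=0.1000 |theta_final|=1613/13260 (≈0.1216) -> increased

Answer: yes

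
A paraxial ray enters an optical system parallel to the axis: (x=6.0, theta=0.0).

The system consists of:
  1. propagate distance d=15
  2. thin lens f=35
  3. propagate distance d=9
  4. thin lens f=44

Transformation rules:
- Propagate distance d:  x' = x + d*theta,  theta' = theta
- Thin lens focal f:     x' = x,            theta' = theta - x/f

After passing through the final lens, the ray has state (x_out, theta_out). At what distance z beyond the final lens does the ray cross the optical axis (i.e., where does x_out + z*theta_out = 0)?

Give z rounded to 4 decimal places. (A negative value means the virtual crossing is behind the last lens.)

Answer: 16.3429

Derivation:
Initial: x=6.0000 theta=0.0000
After 1 (propagate distance d=15): x=6.0000 theta=0.0000
After 2 (thin lens f=35): x=6.0000 theta=-6/35 (≈-0.1714)
After 3 (propagate distance d=9): x=156/35 (≈4.4571) theta=-6/35 (≈-0.1714)
After 4 (thin lens f=44): x=156/35 (≈4.4571) theta=-3/11 (≈-0.2727)
z_focus = -x_out/theta_out = -(156/35)/(-3/11) = 572/35 ≈ 16.3429
Rounded to 4 decimal places: z = 16.3429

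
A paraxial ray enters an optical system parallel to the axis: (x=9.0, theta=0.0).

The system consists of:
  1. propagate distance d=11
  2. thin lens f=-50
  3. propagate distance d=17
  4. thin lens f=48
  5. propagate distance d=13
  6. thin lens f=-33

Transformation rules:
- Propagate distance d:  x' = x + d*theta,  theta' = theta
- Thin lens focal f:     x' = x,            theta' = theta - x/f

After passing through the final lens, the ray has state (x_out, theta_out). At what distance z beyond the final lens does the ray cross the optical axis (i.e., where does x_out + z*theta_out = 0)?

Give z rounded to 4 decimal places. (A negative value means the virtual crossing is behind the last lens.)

Initial: x=9.0000 theta=0.0000
After 1 (propagate distance d=11): x=9.0000 theta=0.0000
After 2 (thin lens f=-50): x=9.0000 theta=0.1800
After 3 (propagate distance d=17): x=12.0600 theta=0.1800
After 4 (thin lens f=48): x=12.0600 theta=-57/800 (≈-0.0713)
After 5 (propagate distance d=13): x=8907/800 (≈11.1338) theta=-57/800 (≈-0.0713)
After 6 (thin lens f=-33): x=8907/800 (≈11.1338) theta=1171/4400 (≈0.2661)
z_focus = -x_out/theta_out = -(8907/800)/(1171/4400) = -97977/2342 ≈ -41.8348
Rounded to 4 decimal places: z = -41.8348

Answer: -41.8348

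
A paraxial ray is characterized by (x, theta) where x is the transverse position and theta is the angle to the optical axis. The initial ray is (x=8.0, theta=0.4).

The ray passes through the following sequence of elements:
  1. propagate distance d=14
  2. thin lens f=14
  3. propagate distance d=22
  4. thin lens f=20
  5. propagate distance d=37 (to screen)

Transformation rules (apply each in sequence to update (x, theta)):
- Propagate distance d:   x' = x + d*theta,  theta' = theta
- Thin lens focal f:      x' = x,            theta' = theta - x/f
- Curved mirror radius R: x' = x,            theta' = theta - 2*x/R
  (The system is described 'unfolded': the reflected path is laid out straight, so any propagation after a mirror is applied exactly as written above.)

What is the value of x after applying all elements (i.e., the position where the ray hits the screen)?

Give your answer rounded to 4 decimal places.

Answer: -22.0171

Derivation:
Initial: x=8.0000 theta=0.4000
After 1 (propagate distance d=14): x=13.6000 theta=0.4000
After 2 (thin lens f=14): x=13.6000 theta=-4/7 (≈-0.5714)
After 3 (propagate distance d=22): x=36/35 (≈1.0286) theta=-4/7 (≈-0.5714)
After 4 (thin lens f=20): x=36/35 (≈1.0286) theta=-109/175 (≈-0.6229)
After 5 (propagate distance d=37 (to screen)): x=-3853/175 (≈-22.0171) theta=-109/175 (≈-0.6229)
Rounded to 4 decimal places: x = -22.0171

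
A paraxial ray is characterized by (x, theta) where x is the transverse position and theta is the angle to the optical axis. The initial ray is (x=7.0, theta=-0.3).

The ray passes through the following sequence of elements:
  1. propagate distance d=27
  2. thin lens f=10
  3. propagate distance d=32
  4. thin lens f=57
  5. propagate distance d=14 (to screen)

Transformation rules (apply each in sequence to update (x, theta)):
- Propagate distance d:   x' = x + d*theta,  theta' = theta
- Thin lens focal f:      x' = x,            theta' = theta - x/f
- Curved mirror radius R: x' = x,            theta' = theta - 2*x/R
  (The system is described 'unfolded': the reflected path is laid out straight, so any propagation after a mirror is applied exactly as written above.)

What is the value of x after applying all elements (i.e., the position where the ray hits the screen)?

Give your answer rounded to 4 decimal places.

Initial: x=7.0000 theta=-0.3000
After 1 (propagate distance d=27): x=-1.1000 theta=-0.3000
After 2 (thin lens f=10): x=-1.1000 theta=-0.1900
After 3 (propagate distance d=32): x=-7.1800 theta=-0.1900
After 4 (thin lens f=57): x=-7.1800 theta=-73/1140 (≈-0.0640)
After 5 (propagate distance d=14 (to screen)): x=-11509/1425 (≈-8.0765) theta=-73/1140 (≈-0.0640)
Rounded to 4 decimal places: x = -8.0765

Answer: -8.0765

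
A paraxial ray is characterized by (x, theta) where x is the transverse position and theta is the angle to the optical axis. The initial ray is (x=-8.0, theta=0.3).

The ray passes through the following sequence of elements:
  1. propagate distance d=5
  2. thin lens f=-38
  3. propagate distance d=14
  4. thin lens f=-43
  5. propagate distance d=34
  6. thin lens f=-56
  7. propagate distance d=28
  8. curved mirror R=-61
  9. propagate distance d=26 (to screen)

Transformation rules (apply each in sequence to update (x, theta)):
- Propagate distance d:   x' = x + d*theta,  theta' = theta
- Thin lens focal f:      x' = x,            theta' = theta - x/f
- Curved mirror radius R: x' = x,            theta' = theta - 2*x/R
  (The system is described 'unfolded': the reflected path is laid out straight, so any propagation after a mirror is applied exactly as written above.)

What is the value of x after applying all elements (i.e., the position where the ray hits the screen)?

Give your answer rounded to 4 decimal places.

Answer: -11.5061

Derivation:
Initial: x=-8.0000 theta=0.3000
After 1 (propagate distance d=5): x=-6.5000 theta=0.3000
After 2 (thin lens f=-38): x=-6.5000 theta=49/380 (≈0.1289)
After 3 (propagate distance d=14): x=-446/95 (≈-4.6947) theta=49/380 (≈0.1289)
After 4 (thin lens f=-43): x=-446/95 (≈-4.6947) theta=17/860 (≈0.0198)
After 5 (propagate distance d=34): x=-6573/1634 (≈-4.0226) theta=17/860 (≈0.0198)
After 6 (thin lens f=-56): x=-6573/1634 (≈-4.0226) theta=-3403/65360 (≈-0.0521)
After 7 (propagate distance d=28): x=-89551/16340 (≈-5.4805) theta=-3403/65360 (≈-0.0521)
After 8 (curved mirror R=-61): x=-89551/16340 (≈-5.4805) theta=-923991/3986960 (≈-0.2318)
After 9 (propagate distance d=26 (to screen)): x=-4587421/398696 (≈-11.5061) theta=-923991/3986960 (≈-0.2318)
Rounded to 4 decimal places: x = -11.5061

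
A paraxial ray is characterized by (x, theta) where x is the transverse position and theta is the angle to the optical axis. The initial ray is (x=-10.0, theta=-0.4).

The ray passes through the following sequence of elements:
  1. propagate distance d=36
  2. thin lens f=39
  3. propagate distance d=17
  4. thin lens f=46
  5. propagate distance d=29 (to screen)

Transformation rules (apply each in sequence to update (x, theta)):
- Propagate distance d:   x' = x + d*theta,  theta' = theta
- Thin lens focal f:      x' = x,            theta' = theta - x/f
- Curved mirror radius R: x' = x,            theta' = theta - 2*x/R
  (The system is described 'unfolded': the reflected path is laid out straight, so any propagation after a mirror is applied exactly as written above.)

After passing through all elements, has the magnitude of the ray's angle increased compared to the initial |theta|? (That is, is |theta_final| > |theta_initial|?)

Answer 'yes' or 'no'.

Answer: yes

Derivation:
Initial: x=-10.0000 theta=-0.4000
After 1 (propagate distance d=36): x=-24.4000 theta=-0.4000
After 2 (thin lens f=39): x=-24.4000 theta=44/195 (≈0.2256)
After 3 (propagate distance d=17): x=-802/39 (≈-20.5641) theta=44/195 (≈0.2256)
After 4 (thin lens f=46): x=-802/39 (≈-20.5641) theta=3017/4485 (≈0.6727)
After 5 (propagate distance d=29 (to screen)): x=-1579/1495 (≈-1.0562) theta=3017/4485 (≈0.6727)
|theta_initial|=0.4000 |theta_final|=3017/4485 (≈0.6727) -> increased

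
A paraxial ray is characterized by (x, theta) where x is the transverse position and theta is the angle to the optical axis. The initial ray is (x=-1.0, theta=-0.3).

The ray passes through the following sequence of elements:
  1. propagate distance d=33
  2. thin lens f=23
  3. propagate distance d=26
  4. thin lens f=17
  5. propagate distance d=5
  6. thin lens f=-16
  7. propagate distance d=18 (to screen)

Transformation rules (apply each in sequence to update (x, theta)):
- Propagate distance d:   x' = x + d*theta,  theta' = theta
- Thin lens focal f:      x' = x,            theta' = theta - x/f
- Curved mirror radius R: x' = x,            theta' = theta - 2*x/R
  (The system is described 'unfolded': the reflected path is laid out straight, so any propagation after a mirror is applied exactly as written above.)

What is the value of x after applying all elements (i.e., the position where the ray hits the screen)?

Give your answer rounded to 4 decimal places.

Initial: x=-1.0000 theta=-0.3000
After 1 (propagate distance d=33): x=-10.9000 theta=-0.3000
After 2 (thin lens f=23): x=-10.9000 theta=4/23 (≈0.1739)
After 3 (propagate distance d=26): x=-1467/230 (≈-6.3783) theta=4/23 (≈0.1739)
After 4 (thin lens f=17): x=-1467/230 (≈-6.3783) theta=2147/3910 (≈0.5491)
After 5 (propagate distance d=5): x=-7102/1955 (≈-3.6327) theta=2147/3910 (≈0.5491)
After 6 (thin lens f=-16): x=-7102/1955 (≈-3.6327) theta=219/680 (≈0.3221)
After 7 (propagate distance d=18 (to screen)): x=3385/1564 (≈2.1643) theta=219/680 (≈0.3221)
Rounded to 4 decimal places: x = 2.1643

Answer: 2.1643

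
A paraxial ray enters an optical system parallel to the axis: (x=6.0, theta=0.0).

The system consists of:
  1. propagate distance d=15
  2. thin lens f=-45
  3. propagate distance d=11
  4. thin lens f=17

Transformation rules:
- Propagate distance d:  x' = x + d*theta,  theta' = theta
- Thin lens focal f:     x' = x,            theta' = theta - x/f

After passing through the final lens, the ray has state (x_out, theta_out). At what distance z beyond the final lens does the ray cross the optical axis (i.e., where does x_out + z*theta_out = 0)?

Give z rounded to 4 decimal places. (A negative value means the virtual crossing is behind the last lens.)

Answer: 24.4103

Derivation:
Initial: x=6.0000 theta=0.0000
After 1 (propagate distance d=15): x=6.0000 theta=0.0000
After 2 (thin lens f=-45): x=6.0000 theta=2/15 (≈0.1333)
After 3 (propagate distance d=11): x=112/15 (≈7.4667) theta=2/15 (≈0.1333)
After 4 (thin lens f=17): x=112/15 (≈7.4667) theta=-26/85 (≈-0.3059)
z_focus = -x_out/theta_out = -(112/15)/(-26/85) = 952/39 ≈ 24.4103
Rounded to 4 decimal places: z = 24.4103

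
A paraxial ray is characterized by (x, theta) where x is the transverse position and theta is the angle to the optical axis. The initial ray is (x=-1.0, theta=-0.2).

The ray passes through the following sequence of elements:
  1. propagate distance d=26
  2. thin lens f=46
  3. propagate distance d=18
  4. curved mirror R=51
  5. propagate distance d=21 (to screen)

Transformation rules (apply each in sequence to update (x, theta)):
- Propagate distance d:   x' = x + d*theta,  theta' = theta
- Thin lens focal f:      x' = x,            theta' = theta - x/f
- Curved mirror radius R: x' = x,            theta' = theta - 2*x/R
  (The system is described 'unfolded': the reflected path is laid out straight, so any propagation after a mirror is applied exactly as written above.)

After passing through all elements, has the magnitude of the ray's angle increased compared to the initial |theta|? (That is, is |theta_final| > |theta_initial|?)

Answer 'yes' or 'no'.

Answer: yes

Derivation:
Initial: x=-1.0000 theta=-0.2000
After 1 (propagate distance d=26): x=-6.2000 theta=-0.2000
After 2 (thin lens f=46): x=-6.2000 theta=-3/46 (≈-0.0652)
After 3 (propagate distance d=18): x=-848/115 (≈-7.3739) theta=-3/46 (≈-0.0652)
After 4 (curved mirror R=51): x=-848/115 (≈-7.3739) theta=2627/11730 (≈0.2240)
After 5 (propagate distance d=21 (to screen)): x=-10443/3910 (≈-2.6708) theta=2627/11730 (≈0.2240)
|theta_initial|=0.2000 |theta_final|=2627/11730 (≈0.2240) -> increased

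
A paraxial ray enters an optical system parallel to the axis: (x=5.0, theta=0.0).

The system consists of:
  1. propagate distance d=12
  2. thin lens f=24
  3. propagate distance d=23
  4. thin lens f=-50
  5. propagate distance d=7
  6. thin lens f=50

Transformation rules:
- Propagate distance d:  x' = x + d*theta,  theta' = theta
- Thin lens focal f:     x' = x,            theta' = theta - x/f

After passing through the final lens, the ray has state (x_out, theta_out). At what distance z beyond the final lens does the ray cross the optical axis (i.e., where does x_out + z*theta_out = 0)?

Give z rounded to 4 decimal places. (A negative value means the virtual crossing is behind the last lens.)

Initial: x=5.0000 theta=0.0000
After 1 (propagate distance d=12): x=5.0000 theta=0.0000
After 2 (thin lens f=24): x=5.0000 theta=-5/24 (≈-0.2083)
After 3 (propagate distance d=23): x=5/24 (≈0.2083) theta=-5/24 (≈-0.2083)
After 4 (thin lens f=-50): x=5/24 (≈0.2083) theta=-49/240 (≈-0.2042)
After 5 (propagate distance d=7): x=-293/240 (≈-1.2208) theta=-49/240 (≈-0.2042)
After 6 (thin lens f=50): x=-293/240 (≈-1.2208) theta=-719/4000 (≈-0.1798)
z_focus = -x_out/theta_out = -(-293/240)/(-719/4000) = -14650/2157 ≈ -6.7918
Rounded to 4 decimal places: z = -6.7918

Answer: -6.7918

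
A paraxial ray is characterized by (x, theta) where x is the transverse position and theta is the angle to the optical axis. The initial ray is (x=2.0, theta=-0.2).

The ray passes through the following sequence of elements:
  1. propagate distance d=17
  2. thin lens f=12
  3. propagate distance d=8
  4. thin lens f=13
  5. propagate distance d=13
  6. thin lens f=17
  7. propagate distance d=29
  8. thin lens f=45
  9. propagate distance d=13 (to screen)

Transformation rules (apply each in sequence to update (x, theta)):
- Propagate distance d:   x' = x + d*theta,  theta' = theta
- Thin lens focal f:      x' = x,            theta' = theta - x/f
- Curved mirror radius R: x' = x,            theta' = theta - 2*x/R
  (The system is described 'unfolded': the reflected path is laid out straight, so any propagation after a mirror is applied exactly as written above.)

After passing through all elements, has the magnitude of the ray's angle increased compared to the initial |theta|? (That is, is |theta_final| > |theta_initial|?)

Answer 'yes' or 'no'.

Initial: x=2.0000 theta=-0.2000
After 1 (propagate distance d=17): x=-1.4000 theta=-0.2000
After 2 (thin lens f=12): x=-1.4000 theta=-1/12 (≈-0.0833)
After 3 (propagate distance d=8): x=-31/15 (≈-2.0667) theta=-1/12 (≈-0.0833)
After 4 (thin lens f=13): x=-31/15 (≈-2.0667) theta=59/780 (≈0.0756)
After 5 (propagate distance d=13): x=-13/12 (≈-1.0833) theta=59/780 (≈0.0756)
After 6 (thin lens f=17): x=-13/12 (≈-1.0833) theta=154/1105 (≈0.1394)
After 7 (propagate distance d=29): x=39227/13260 (≈2.9583) theta=154/1105 (≈0.1394)
After 8 (thin lens f=45): x=39227/13260 (≈2.9583) theta=43933/596700 (≈0.0736)
After 9 (propagate distance d=13 (to screen)): x=34358/8775 (≈3.9154) theta=43933/596700 (≈0.0736)
|theta_initial|=0.2000 |theta_final|=43933/596700 (≈0.0736) -> not increased

Answer: no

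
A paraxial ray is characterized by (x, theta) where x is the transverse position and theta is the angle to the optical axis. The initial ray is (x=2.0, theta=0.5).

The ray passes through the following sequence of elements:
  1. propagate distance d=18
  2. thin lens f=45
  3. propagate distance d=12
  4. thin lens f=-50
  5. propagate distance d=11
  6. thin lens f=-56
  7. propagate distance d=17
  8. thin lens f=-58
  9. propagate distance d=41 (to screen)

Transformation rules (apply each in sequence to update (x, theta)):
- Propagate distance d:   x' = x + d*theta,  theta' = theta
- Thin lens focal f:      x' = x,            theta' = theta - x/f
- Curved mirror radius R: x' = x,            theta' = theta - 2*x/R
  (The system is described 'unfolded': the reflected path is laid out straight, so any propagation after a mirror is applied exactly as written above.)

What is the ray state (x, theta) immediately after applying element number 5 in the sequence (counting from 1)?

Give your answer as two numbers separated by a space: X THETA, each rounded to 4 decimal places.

Initial: x=2.0000 theta=0.5000
After 1 (propagate distance d=18): x=11.0000 theta=0.5000
After 2 (thin lens f=45): x=11.0000 theta=23/90 (≈0.2556)
After 3 (propagate distance d=12): x=211/15 (≈14.0667) theta=23/90 (≈0.2556)
After 4 (thin lens f=-50): x=211/15 (≈14.0667) theta=604/1125 (≈0.5369)
After 5 (propagate distance d=11): x=22469/1125 (≈19.9724) theta=604/1125 (≈0.5369)
Rounded to 4 decimal places: x = 19.9724, theta = 0.5369

Answer: 19.9724 0.5369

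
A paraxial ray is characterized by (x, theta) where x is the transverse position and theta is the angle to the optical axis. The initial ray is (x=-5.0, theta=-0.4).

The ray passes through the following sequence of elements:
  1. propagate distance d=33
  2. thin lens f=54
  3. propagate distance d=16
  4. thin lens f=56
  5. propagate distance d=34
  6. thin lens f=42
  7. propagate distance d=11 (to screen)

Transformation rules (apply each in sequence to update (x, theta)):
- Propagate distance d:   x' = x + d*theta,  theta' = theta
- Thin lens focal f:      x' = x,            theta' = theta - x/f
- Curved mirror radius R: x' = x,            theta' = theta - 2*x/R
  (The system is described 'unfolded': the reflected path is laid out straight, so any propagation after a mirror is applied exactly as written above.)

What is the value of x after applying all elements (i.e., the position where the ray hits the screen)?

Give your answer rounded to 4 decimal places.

Initial: x=-5.0000 theta=-0.4000
After 1 (propagate distance d=33): x=-18.2000 theta=-0.4000
After 2 (thin lens f=54): x=-18.2000 theta=-17/270 (≈-0.0630)
After 3 (propagate distance d=16): x=-2593/135 (≈-19.2074) theta=-17/270 (≈-0.0630)
After 4 (thin lens f=56): x=-2593/135 (≈-19.2074) theta=2117/7560 (≈0.2800)
After 5 (propagate distance d=34): x=-2441/252 (≈-9.6865) theta=2117/7560 (≈0.2800)
After 6 (thin lens f=42): x=-2441/252 (≈-9.6865) theta=1126/2205 (≈0.5107)
After 7 (propagate distance d=11 (to screen)): x=-35891/8820 (≈-4.0693) theta=1126/2205 (≈0.5107)
Rounded to 4 decimal places: x = -4.0693

Answer: -4.0693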